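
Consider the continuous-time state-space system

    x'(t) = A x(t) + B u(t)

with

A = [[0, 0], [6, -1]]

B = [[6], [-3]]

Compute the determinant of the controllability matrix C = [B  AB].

AB = [[0], [39]]
Controllability matrix C = [B  AB] = [[6, 0], [-3, 39]]
det(C) = 6·39 - 0·(-3) = 234 - 0 = 234
Since det(C) ≠ 0, rank(C) = 2 and the system is completely controllable.

234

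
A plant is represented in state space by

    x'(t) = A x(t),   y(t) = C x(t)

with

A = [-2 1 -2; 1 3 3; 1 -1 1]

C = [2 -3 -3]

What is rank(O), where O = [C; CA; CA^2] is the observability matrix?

3

CA = [[-10, -4, -16]]
CA^2 = [[0, -6, -8]]
Observability matrix O = [C; CA; CA^2] = [[2, -3, -3], [-10, -4, -16], [0, -6, -8]]
det(O) = 2·((-4)·(-8) - (-16)·(-6)) - (-3)·((-10)·(-8) - (-16)·0) + (-3)·((-10)·(-6) - (-4)·0) = 2·(-64) - (-3)·80 + (-3)·60 = -68 ≠ 0, so rank(O) = 3.
rank(O) = 3 = n, so the pair (A, C) is completely observable.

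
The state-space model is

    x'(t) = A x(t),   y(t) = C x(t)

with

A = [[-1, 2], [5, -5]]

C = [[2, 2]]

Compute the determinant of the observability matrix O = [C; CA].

-28

CA = [[8, -6]]
Observability matrix O = [C; CA] = [[2, 2], [8, -6]]
det(O) = 2·(-6) - 2·8 = -12 - 16 = -28
Since det(O) ≠ 0, rank(O) = 2 and the system is completely observable.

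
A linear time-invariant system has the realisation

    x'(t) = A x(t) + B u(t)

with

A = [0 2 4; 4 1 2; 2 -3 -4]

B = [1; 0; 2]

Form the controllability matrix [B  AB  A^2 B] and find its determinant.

AB = [[8], [8], [-6]]
A^2B = [[-8], [28], [16]]
Controllability matrix C = [B  AB  A^2B] = [[1, 8, -8], [0, 8, 28], [2, -6, 16]]
Expanding along the first row, det(C) = 1·(8·16 - 28·(-6)) - 8·(0·16 - 28·2) + (-8)·(0·(-6) - 8·2) = 1·296 - 8·(-56) + (-8)·(-16) = 872
Since det(C) ≠ 0, rank(C) = 3 and the system is completely controllable.

872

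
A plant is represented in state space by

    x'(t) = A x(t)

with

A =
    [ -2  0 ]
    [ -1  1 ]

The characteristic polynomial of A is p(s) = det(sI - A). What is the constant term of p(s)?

For a 2×2 matrix, det(sI - A) = s^2 - (tr A)s + det A.
tr A = -1, det A = -2.
So p(s) = s^2 + s - 2.
The constant term is -2.

-2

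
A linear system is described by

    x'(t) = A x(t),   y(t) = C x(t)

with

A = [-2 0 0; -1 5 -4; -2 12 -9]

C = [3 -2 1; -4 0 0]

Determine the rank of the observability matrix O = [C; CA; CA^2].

2

CA = [[-6, 2, -1], [8, 0, 0]]
CA^2 = [[12, -2, 1], [-16, 0, 0]]
Observability matrix O = [C; CA; CA^2] = [[3, -2, 1], [-4, 0, 0], [-6, 2, -1], [8, 0, 0], [12, -2, 1], [-16, 0, 0]]
The columns c1, c2, c3 of O are linearly dependent: c2 + 2·c3 = 0 (check each entry), so rank(O) ≤ 2.
The 2×2 minor from rows 1, 2, columns 1, 2 is 3·0 - (-2)·(-4) = 0 - 8 = -8 ≠ 0, so rank(O) = 2.
rank(O) = 2 < n = 3, so the pair (A, C) is not completely observable.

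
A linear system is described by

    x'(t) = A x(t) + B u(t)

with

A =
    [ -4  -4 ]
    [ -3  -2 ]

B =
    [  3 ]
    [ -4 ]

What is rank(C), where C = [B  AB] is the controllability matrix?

2

AB = [[4], [-1]]
Controllability matrix C = [B  AB] = [[3, 4], [-4, -1]]
det(C) = 3·(-1) - 4·(-4) = -3 - (-16) = 13 ≠ 0, so rank(C) = 2.
rank(C) = 2 = n, so the pair (A, B) is completely controllable.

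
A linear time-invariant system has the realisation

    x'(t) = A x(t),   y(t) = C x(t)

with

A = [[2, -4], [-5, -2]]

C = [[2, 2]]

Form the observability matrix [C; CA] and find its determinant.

CA = [[-6, -12]]
Observability matrix O = [C; CA] = [[2, 2], [-6, -12]]
det(O) = 2·(-12) - 2·(-6) = -24 - (-12) = -12
Since det(O) ≠ 0, rank(O) = 2 and the system is completely observable.

-12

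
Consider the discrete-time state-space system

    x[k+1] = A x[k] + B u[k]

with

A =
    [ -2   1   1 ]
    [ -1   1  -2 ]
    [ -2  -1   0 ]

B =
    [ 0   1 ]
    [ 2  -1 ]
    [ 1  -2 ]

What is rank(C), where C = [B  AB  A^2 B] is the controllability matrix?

AB = [[3, -5], [0, 2], [-2, -1]]
A^2B = [[-8, 11], [1, 9], [-6, 8]]
Controllability matrix C = [B  AB  A^2B] = [[0, 1, 3, -5, -8, 11], [2, -1, 0, 2, 1, 9], [1, -2, -2, -1, -6, 8]]
Take the 3×3 submatrix of C formed by columns 1, 2, 3: [[0, 1, 3], [2, -1, 0], [1, -2, -2]]. Its determinant is 0·((-1)·(-2) - 0·(-2)) - 1·(2·(-2) - 0·1) + 3·(2·(-2) - (-1)·1) = 0·2 - 1·(-4) + 3·(-3) = -5 ≠ 0.
So rank(C) ≥ 3; since C has 3 rows, rank(C) = 3.
rank(C) = 3 = n, so the pair (A, B) is completely controllable.

3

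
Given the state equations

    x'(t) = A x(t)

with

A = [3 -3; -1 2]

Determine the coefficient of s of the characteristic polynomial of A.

-5

For a 2×2 matrix, det(sI - A) = s^2 - (tr A)s + det A.
tr A = 5, det A = 3.
So p(s) = s^2 - 5s + 3.
The coefficient of s is -5.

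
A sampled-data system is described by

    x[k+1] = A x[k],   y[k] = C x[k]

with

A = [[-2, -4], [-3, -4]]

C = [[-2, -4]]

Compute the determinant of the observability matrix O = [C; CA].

CA = [[16, 24]]
Observability matrix O = [C; CA] = [[-2, -4], [16, 24]]
det(O) = (-2)·24 - (-4)·16 = -48 - (-64) = 16
Since det(O) ≠ 0, rank(O) = 2 and the system is completely observable.

16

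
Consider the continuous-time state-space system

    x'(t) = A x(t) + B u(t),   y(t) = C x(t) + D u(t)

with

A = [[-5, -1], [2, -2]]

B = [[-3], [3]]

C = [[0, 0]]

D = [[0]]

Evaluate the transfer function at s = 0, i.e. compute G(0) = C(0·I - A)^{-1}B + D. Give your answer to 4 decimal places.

G(0) = C(-A)^{-1}B + D = -C A^{-1} B + D.
det A = 12, so A^{-1} = (1/12)·adj(A) = [[-1/6, 1/12], [-1/6, -5/12]]
A^{-1} B = [3/4, -3/4]^T
C A^{-1} B = 0
G(0) = D - C A^{-1} B = 0 - (0) = 0

0.0000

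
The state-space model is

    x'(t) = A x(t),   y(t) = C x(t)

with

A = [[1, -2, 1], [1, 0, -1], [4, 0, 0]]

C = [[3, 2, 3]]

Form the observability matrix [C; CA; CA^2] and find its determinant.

CA = [[17, -6, 1]]
CA^2 = [[15, -34, 23]]
Observability matrix O = [C; CA; CA^2] = [[3, 2, 3], [17, -6, 1], [15, -34, 23]]
Expanding along the first row, det(O) = 3·((-6)·23 - 1·(-34)) - 2·(17·23 - 1·15) + 3·(17·(-34) - (-6)·15) = 3·(-104) - 2·376 + 3·(-488) = -2528
Since det(O) ≠ 0, rank(O) = 3 and the system is completely observable.

-2528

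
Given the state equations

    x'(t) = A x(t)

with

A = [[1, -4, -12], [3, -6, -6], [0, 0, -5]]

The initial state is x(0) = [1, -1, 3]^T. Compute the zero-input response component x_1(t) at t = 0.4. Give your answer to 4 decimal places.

det(sI - A) = s^3 - (tr A)s^2 + (M11 + M22 + M33)s - det A, where Mii is the 2×2 principal minor of A obtained by deleting row i and column i.
tr A = 1 + (-6) + (-5) = -10; M11 = (-6)·(-5) - (-6)·0 = 30 - 0 = 30; M22 = 1·(-5) - (-12)·0 = -5 - 0 = -5; M33 = 1·(-6) - (-4)·3 = -6 - (-12) = 6; sum of minors = 31.
det A = 1·((-6)·(-5) - (-6)·0) - (-4)·(3·(-5) - (-6)·0) + (-12)·(3·0 - (-6)·0) = 1·30 - (-4)·(-15) + (-12)·0 = -30.
So p(s) = det(sI - A) = s^3 + 10s^2 + 31s + 30.
Rational-root test: any integer root divides 30. Testing small divisors, s = -2 works: p(-2) = -8 + 40 + (-62) + 30 = 0, so (s + 2) is a factor.
Dividing, p(s) = (s + 2)(s^2 + 8s + 15).
Factor s^2 + 8s + 15: two numbers with sum -8 and product 15 are -3 and -5, so s^2 + 8s + 15 = (s + 3)(s + 5).
Hence p(s) = (s + 2) (s + 3) (s + 5), with roots -5, -3, -2.
The eigenvalues -5, -3, -2 are distinct and real, so A is diagonalisable and x(t) = e^{At} x(0) = V diag(e^{λ_i t}) V^{-1} x(0), where the columns of V are the eigenvectors.
λ = -5: A - (-5)I = [[6, -4, -12], [3, -1, -6], [0, 0, 0]]. v must be orthogonal to every row; (row 1) × (row 2) = [12, 0, 6], so take v_1 = [2, 0, 1]^T.
λ = -3: A - (-3)I = [[4, -4, -12], [3, -3, -6], [0, 0, -2]]. v must be orthogonal to every row; (row 1) × (row 2) = [-12, -12, 0], so take v_2 = [1, 1, 0]^T.
λ = -2: A - (-2)I = [[3, -4, -12], [3, -4, -6], [0, 0, -3]]. v must be orthogonal to every row; (row 1) × (row 2) = [-24, -18, 0], so take v_3 = [4, 3, 0]^T.
V = [v_1 v_2 v_3] = [[2, 1, 4], [0, 1, 3], [1, 0, 0]] has det V = -1, so V^{-1} = adj(V)/det V = [[0, 0, 1], [-3, 4, 6], [1, -1, -2]].
Modal coordinates z(0) = V^{-1} x(0): 0·1 + 0·(-1) + 1·3 = 3; (-3)·1 + 4·(-1) + 6·3 = 11; 1·1 + (-1)·(-1) + (-2)·3 = -4; so z(0) = [3, 11, -4]^T.
x_1(t) = Σ_i (v_i)_1 · z_i(0) · e^{λ_i t} (row 1 of V times the modal terms).
x_1(0.4) = 2·3·e^{-5·0.4} + 1·11·e^{-3·0.4} + 4·(-4)·e^{-2·0.4} = 6·0.135335 + 11·0.301194 + (-16)·0.449329 = -3.0641.

-3.0641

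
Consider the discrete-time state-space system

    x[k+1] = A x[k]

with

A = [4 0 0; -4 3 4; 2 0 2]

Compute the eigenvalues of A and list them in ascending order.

2, 3, 4

det(zI - A) = z^3 - (tr A)z^2 + (M11 + M22 + M33)z - det A, where Mii is the 2×2 principal minor of A obtained by deleting row i and column i.
tr A = 4 + 3 + 2 = 9; M11 = 3·2 - 4·0 = 6 - 0 = 6; M22 = 4·2 - 0·2 = 8 - 0 = 8; M33 = 4·3 - 0·(-4) = 12 - 0 = 12; sum of minors = 26.
det A = 4·(3·2 - 4·0) - 0·((-4)·2 - 4·2) + 0·((-4)·0 - 3·2) = 4·6 - 0·(-16) + 0·(-6) = 24.
So p(z) = det(zI - A) = z^3 - 9z^2 + 26z - 24.
Rational-root test: any integer root divides -24. Testing small divisors, z = 2 works: p(2) = 8 + (-36) + 52 + (-24) = 0, so (z - 2) is a factor.
Dividing, p(z) = (z - 2)(z^2 - 7z + 12).
Factor z^2 - 7z + 12: two numbers with sum 7 and product 12 are 4 and 3, so z^2 - 7z + 12 = (z - 4)(z - 3).
Hence p(z) = (z - 4) (z - 3) (z - 2), with roots 2, 3, 4.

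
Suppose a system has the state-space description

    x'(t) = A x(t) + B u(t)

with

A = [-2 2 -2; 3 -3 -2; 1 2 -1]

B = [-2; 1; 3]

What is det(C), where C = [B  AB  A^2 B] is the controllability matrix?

AB = [[0], [-15], [-3]]
A^2B = [[-24], [51], [-27]]
Controllability matrix C = [B  AB  A^2B] = [[-2, 0, -24], [1, -15, 51], [3, -3, -27]]
Expanding along the first row, det(C) = (-2)·((-15)·(-27) - 51·(-3)) - 0·(1·(-27) - 51·3) + (-24)·(1·(-3) - (-15)·3) = (-2)·558 - 0·(-180) + (-24)·42 = -2124
Since det(C) ≠ 0, rank(C) = 3 and the system is completely controllable.

-2124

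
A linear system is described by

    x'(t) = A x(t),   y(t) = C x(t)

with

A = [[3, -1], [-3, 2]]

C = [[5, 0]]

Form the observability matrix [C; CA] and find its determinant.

-25

CA = [[15, -5]]
Observability matrix O = [C; CA] = [[5, 0], [15, -5]]
det(O) = 5·(-5) - 0·15 = -25 - 0 = -25
Since det(O) ≠ 0, rank(O) = 2 and the system is completely observable.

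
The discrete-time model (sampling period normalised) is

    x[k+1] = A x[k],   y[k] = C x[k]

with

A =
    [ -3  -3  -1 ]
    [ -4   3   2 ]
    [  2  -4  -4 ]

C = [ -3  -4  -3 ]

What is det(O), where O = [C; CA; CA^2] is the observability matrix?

CA = [[19, 9, 7]]
CA^2 = [[-79, -58, -29]]
Observability matrix O = [C; CA; CA^2] = [[-3, -4, -3], [19, 9, 7], [-79, -58, -29]]
Expanding along the first row, det(O) = (-3)·(9·(-29) - 7·(-58)) - (-4)·(19·(-29) - 7·(-79)) + (-3)·(19·(-58) - 9·(-79)) = (-3)·145 - (-4)·2 + (-3)·(-391) = 746
Since det(O) ≠ 0, rank(O) = 3 and the system is completely observable.

746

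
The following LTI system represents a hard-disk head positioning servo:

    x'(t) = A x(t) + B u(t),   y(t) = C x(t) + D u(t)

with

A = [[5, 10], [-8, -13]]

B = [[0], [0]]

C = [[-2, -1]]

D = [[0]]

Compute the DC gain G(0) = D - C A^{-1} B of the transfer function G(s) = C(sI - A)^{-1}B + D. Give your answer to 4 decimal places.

0.0000

G(0) = C(-A)^{-1}B + D = -C A^{-1} B + D.
det A = 15, so A^{-1} = (1/15)·adj(A) = [[-13/15, -2/3], [8/15, 1/3]]
A^{-1} B = [0, 0]^T
C A^{-1} B = 0
G(0) = D - C A^{-1} B = 0 - (0) = 0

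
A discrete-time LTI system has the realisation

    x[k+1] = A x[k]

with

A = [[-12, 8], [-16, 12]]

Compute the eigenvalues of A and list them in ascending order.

det(zI - A) = z^2 - (tr A)z + det A, with tr A = (-12) + 12 = 0 and det A = (-12)·12 - 8·(-16) = -144 - (-128) = -16.
So p(z) = det(zI - A) = z^2 - 16.
Factor z^2 - 16: two numbers with sum 0 and product -16 are 4 and -4, so z^2 - 16 = (z - 4)(z + 4).
Hence p(z) = (z - 4) (z + 4), with roots -4, 4.

-4, 4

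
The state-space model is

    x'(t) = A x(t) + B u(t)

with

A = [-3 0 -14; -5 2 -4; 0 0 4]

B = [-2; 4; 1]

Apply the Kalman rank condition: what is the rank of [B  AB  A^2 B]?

2

AB = [[-8], [14], [4]]
A^2B = [[-32], [52], [16]]
Controllability matrix C = [B  AB  A^2B] = [[-2, -8, -32], [4, 14, 52], [1, 4, 16]]
The rows r1, r2, r3 of C are linearly dependent: r1 + 2·r3 = 0 (check each entry), so rank(C) ≤ 2.
The 2×2 minor from rows 1, 2, columns 1, 2 is (-2)·14 - (-8)·4 = -28 - (-32) = 4 ≠ 0, so rank(C) = 2.
rank(C) = 2 < n = 3, so the pair (A, B) is not completely controllable.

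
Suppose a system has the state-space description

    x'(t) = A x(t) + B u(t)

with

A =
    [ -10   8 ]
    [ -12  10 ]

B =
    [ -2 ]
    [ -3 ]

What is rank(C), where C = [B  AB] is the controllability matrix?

AB = [[-4], [-6]]
Controllability matrix C = [B  AB] = [[-2, -4], [-3, -6]]
Every column of C is a scalar multiple of column 1 = [-2, -3] (multipliers 1, 2), so the columns span a one-dimensional space.
C ≠ 0, hence rank(C) = 1.
rank(C) = 1 < n = 2, so the pair (A, B) is not completely controllable.

1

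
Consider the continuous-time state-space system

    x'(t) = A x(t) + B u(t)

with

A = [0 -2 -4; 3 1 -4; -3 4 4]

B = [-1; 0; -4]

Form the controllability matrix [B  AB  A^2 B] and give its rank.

AB = [[16], [13], [-13]]
A^2B = [[26], [113], [-48]]
Controllability matrix C = [B  AB  A^2B] = [[-1, 16, 26], [0, 13, 113], [-4, -13, -48]]
det(C) = (-1)·(13·(-48) - 113·(-13)) - 16·(0·(-48) - 113·(-4)) + 26·(0·(-13) - 13·(-4)) = (-1)·845 - 16·452 + 26·52 = -6725 ≠ 0, so rank(C) = 3.
rank(C) = 3 = n, so the pair (A, B) is completely controllable.

3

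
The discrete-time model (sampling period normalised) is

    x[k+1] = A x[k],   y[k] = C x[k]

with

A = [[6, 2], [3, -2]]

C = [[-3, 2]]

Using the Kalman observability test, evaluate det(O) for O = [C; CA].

54

CA = [[-12, -10]]
Observability matrix O = [C; CA] = [[-3, 2], [-12, -10]]
det(O) = (-3)·(-10) - 2·(-12) = 30 - (-24) = 54
Since det(O) ≠ 0, rank(O) = 2 and the system is completely observable.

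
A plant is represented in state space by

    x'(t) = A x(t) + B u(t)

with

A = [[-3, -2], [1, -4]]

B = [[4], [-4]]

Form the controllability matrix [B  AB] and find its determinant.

AB = [[-4], [20]]
Controllability matrix C = [B  AB] = [[4, -4], [-4, 20]]
det(C) = 4·20 - (-4)·(-4) = 80 - 16 = 64
Since det(C) ≠ 0, rank(C) = 2 and the system is completely controllable.

64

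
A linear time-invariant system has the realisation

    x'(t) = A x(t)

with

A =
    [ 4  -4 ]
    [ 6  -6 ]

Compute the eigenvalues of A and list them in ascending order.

-2, 0

det(sI - A) = s^2 - (tr A)s + det A, with tr A = 4 + (-6) = -2 and det A = 4·(-6) - (-4)·6 = -24 - (-24) = 0.
So p(s) = det(sI - A) = s^2 + 2s.
Factor s^2 + 2s: two numbers with sum -2 and product 0 are 0 and -2, so s^2 + 2s = s(s + 2).
Hence p(s) = s (s + 2), with roots -2, 0.
At least one eigenvalue has non-negative real part, so the system is not asymptotically stable.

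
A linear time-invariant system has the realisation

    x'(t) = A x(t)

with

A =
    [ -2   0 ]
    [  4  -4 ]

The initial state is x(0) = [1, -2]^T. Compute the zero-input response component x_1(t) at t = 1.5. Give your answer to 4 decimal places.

det(sI - A) = s^2 - (tr A)s + det A, with tr A = (-2) + (-4) = -6 and det A = (-2)·(-4) - 0·4 = 8 - 0 = 8.
So p(s) = det(sI - A) = s^2 + 6s + 8.
Factor s^2 + 6s + 8: two numbers with sum -6 and product 8 are -2 and -4, so s^2 + 6s + 8 = (s + 2)(s + 4).
Hence p(s) = (s + 2) (s + 4), with roots -4, -2.
The eigenvalues -4, -2 are distinct and real, so A is diagonalisable and x(t) = e^{At} x(0) = V diag(e^{λ_i t}) V^{-1} x(0), where the columns of V are the eigenvectors.
λ = -4: A - (-4)I = [[2, 0], [4, 0]]. Row 1 gives 2·v1 + 0·v2 = 0, so take v_1 = [0, -1]^T.
λ = -2: A - (-2)I = [[0, 0], [4, -2]]. Row 2 gives 4·v1 + (-2)·v2 = 0, so take v_2 = [1, 2]^T.
V = [v_1 v_2] = [[0, 1], [-1, 2]] has det V = 1, so V^{-1} = adj(V)/det V = [[2, -1], [1, 0]].
Modal coordinates z(0) = V^{-1} x(0): 2·1 + (-1)·(-2) = 4; 1·1 + 0·(-2) = 1; so z(0) = [4, 1]^T.
x_1(t) = Σ_i (v_i)_1 · z_i(0) · e^{λ_i t} (row 1 of V times the modal terms).
x_1(1.5) = 0·4·e^{-4·1.5} + 1·1·e^{-2·1.5} = 0·0.002479 + 1·0.049787 = 0.0498.

0.0498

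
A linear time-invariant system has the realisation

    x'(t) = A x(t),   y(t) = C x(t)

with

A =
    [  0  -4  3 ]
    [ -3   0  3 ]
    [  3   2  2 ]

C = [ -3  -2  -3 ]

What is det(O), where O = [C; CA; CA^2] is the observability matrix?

CA = [[-3, 6, -21]]
CA^2 = [[-81, -30, -33]]
Observability matrix O = [C; CA; CA^2] = [[-3, -2, -3], [-3, 6, -21], [-81, -30, -33]]
Expanding along the first row, det(O) = (-3)·(6·(-33) - (-21)·(-30)) - (-2)·((-3)·(-33) - (-21)·(-81)) + (-3)·((-3)·(-30) - 6·(-81)) = (-3)·(-828) - (-2)·(-1602) + (-3)·576 = -2448
Since det(O) ≠ 0, rank(O) = 3 and the system is completely observable.

-2448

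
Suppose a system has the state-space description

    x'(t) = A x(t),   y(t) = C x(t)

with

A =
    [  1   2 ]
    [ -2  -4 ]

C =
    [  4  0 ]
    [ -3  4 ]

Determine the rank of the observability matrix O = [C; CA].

CA = [[4, 8], [-11, -22]]
Observability matrix O = [C; CA] = [[4, 0], [-3, 4], [4, 8], [-11, -22]]
Take the 2×2 submatrix of O formed by rows 1, 2: [[4, 0], [-3, 4]]. Its determinant is 4·4 - 0·(-3) = 16 - 0 = 16 ≠ 0.
So rank(O) ≥ 2; since O has 2 columns, rank(O) = 2.
rank(O) = 2 = n, so the pair (A, C) is completely observable.

2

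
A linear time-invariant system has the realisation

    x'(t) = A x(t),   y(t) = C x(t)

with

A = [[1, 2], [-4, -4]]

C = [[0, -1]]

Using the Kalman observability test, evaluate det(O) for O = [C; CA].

4

CA = [[4, 4]]
Observability matrix O = [C; CA] = [[0, -1], [4, 4]]
det(O) = 0·4 - (-1)·4 = 0 - (-4) = 4
Since det(O) ≠ 0, rank(O) = 2 and the system is completely observable.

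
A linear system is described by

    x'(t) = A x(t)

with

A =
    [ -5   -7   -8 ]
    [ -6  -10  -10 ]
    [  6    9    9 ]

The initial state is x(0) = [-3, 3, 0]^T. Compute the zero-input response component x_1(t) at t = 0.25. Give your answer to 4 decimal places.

det(sI - A) = s^3 - (tr A)s^2 + (M11 + M22 + M33)s - det A, where Mii is the 2×2 principal minor of A obtained by deleting row i and column i.
tr A = (-5) + (-10) + 9 = -6; M11 = (-10)·9 - (-10)·9 = -90 - (-90) = 0; M22 = (-5)·9 - (-8)·6 = -45 - (-48) = 3; M33 = (-5)·(-10) - (-7)·(-6) = 50 - 42 = 8; sum of minors = 11.
det A = (-5)·((-10)·9 - (-10)·9) - (-7)·((-6)·9 - (-10)·6) + (-8)·((-6)·9 - (-10)·6) = (-5)·0 - (-7)·6 + (-8)·6 = -6.
So p(s) = det(sI - A) = s^3 + 6s^2 + 11s + 6.
Rational-root test: any integer root divides 6. Testing small divisors, s = -1 works: p(-1) = -1 + 6 + (-11) + 6 = 0, so (s + 1) is a factor.
Dividing, p(s) = (s + 1)(s^2 + 5s + 6).
Factor s^2 + 5s + 6: two numbers with sum -5 and product 6 are -2 and -3, so s^2 + 5s + 6 = (s + 2)(s + 3).
Hence p(s) = (s + 1) (s + 2) (s + 3), with roots -3, -2, -1.
The eigenvalues -3, -2, -1 are distinct and real, so A is diagonalisable and x(t) = e^{At} x(0) = V diag(e^{λ_i t}) V^{-1} x(0), where the columns of V are the eigenvectors.
λ = -3: A - (-3)I = [[-2, -7, -8], [-6, -7, -10], [6, 9, 12]]. v must be orthogonal to every row; (row 1) × (row 2) = [14, 28, -28], so take v_1 = [-1, -2, 2]^T.
λ = -2: A - (-2)I = [[-3, -7, -8], [-6, -8, -10], [6, 9, 11]]. v must be orthogonal to every row; (row 1) × (row 2) = [6, 18, -18], so take v_2 = [-1, -3, 3]^T.
λ = -1: A - (-1)I = [[-4, -7, -8], [-6, -9, -10], [6, 9, 10]]. v must be orthogonal to every row; (row 1) × (row 2) = [-2, 8, -6], so take v_3 = [-1, 4, -3]^T.
V = [v_1 v_2 v_3] = [[-1, -1, -1], [-2, -3, 4], [2, 3, -3]] has det V = 1, so V^{-1} = adj(V)/det V = [[-3, -6, -7], [2, 5, 6], [0, 1, 1]].
Modal coordinates z(0) = V^{-1} x(0): (-3)·(-3) + (-6)·3 + (-7)·0 = -9; 2·(-3) + 5·3 + 6·0 = 9; 0·(-3) + 1·3 + 1·0 = 3; so z(0) = [-9, 9, 3]^T.
x_1(t) = Σ_i (v_i)_1 · z_i(0) · e^{λ_i t} (row 1 of V times the modal terms).
x_1(0.25) = (-1)·(-9)·e^{-3·0.25} + (-1)·9·e^{-2·0.25} + (-1)·3·e^{-1·0.25} = 9·0.472367 + (-9)·0.606531 + (-3)·0.778801 = -3.5439.

-3.5439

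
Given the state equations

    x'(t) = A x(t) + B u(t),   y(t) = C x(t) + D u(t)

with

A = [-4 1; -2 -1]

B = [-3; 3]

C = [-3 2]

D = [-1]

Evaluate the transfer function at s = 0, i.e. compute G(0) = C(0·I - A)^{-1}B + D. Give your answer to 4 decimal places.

5.0000

G(0) = C(-A)^{-1}B + D = -C A^{-1} B + D.
det A = 6, so A^{-1} = (1/6)·adj(A) = [[-1/6, -1/6], [1/3, -2/3]]
A^{-1} B = [0, -3]^T
C A^{-1} B = -6
G(0) = D - C A^{-1} B = -1 - (-6) = 5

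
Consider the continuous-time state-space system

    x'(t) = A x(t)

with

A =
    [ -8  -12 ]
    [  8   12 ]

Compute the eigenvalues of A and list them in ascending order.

det(sI - A) = s^2 - (tr A)s + det A, with tr A = (-8) + 12 = 4 and det A = (-8)·12 - (-12)·8 = -96 - (-96) = 0.
So p(s) = det(sI - A) = s^2 - 4s.
Factor s^2 - 4s: two numbers with sum 4 and product 0 are 4 and 0, so s^2 - 4s = s(s - 4).
Hence p(s) = s (s - 4), with roots 0, 4.
At least one eigenvalue has non-negative real part, so the system is not asymptotically stable.

0, 4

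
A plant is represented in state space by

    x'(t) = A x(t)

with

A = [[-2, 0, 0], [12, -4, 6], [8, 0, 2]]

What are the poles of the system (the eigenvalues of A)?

-4, -2, 2

det(sI - A) = s^3 - (tr A)s^2 + (M11 + M22 + M33)s - det A, where Mii is the 2×2 principal minor of A obtained by deleting row i and column i.
tr A = (-2) + (-4) + 2 = -4; M11 = (-4)·2 - 6·0 = -8 - 0 = -8; M22 = (-2)·2 - 0·8 = -4 - 0 = -4; M33 = (-2)·(-4) - 0·12 = 8 - 0 = 8; sum of minors = -4.
det A = (-2)·((-4)·2 - 6·0) - 0·(12·2 - 6·8) + 0·(12·0 - (-4)·8) = (-2)·(-8) - 0·(-24) + 0·32 = 16.
So p(s) = det(sI - A) = s^3 + 4s^2 - 4s - 16.
Rational-root test: any integer root divides -16. Testing small divisors, s = -2 works: p(-2) = -8 + 16 + 8 + (-16) = 0, so (s + 2) is a factor.
Dividing, p(s) = (s + 2)(s^2 + 2s - 8).
Factor s^2 + 2s - 8: two numbers with sum -2 and product -8 are 2 and -4, so s^2 + 2s - 8 = (s - 2)(s + 4).
Hence p(s) = (s - 2) (s + 2) (s + 4), with roots -4, -2, 2.
At least one eigenvalue has non-negative real part, so the system is not asymptotically stable.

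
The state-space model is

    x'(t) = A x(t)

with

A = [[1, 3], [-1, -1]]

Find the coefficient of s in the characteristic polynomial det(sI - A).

0

For a 2×2 matrix, det(sI - A) = s^2 - (tr A)s + det A.
tr A = 0, det A = 2.
So p(s) = s^2 + 2.
The coefficient of s is 0.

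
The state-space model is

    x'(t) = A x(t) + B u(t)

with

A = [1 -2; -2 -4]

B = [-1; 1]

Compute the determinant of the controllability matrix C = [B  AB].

AB = [[-3], [-2]]
Controllability matrix C = [B  AB] = [[-1, -3], [1, -2]]
det(C) = (-1)·(-2) - (-3)·1 = 2 - (-3) = 5
Since det(C) ≠ 0, rank(C) = 2 and the system is completely controllable.

5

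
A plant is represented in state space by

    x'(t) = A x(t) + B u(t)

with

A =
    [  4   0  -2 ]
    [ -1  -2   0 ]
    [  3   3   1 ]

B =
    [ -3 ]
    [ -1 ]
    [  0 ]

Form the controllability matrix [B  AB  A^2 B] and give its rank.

3

AB = [[-12], [5], [-12]]
A^2B = [[-24], [2], [-33]]
Controllability matrix C = [B  AB  A^2B] = [[-3, -12, -24], [-1, 5, 2], [0, -12, -33]]
det(C) = (-3)·(5·(-33) - 2·(-12)) - (-12)·((-1)·(-33) - 2·0) + (-24)·((-1)·(-12) - 5·0) = (-3)·(-141) - (-12)·33 + (-24)·12 = 531 ≠ 0, so rank(C) = 3.
rank(C) = 3 = n, so the pair (A, B) is completely controllable.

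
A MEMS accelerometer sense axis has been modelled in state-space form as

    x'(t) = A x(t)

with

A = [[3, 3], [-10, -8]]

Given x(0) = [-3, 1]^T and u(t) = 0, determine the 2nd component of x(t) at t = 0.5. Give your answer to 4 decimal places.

det(sI - A) = s^2 - (tr A)s + det A, with tr A = 3 + (-8) = -5 and det A = 3·(-8) - 3·(-10) = -24 - (-30) = 6.
So p(s) = det(sI - A) = s^2 + 5s + 6.
Factor s^2 + 5s + 6: two numbers with sum -5 and product 6 are -2 and -3, so s^2 + 5s + 6 = (s + 2)(s + 3).
Hence p(s) = (s + 2) (s + 3), with roots -3, -2.
The eigenvalues -3, -2 are distinct and real, so A is diagonalisable and x(t) = e^{At} x(0) = V diag(e^{λ_i t}) V^{-1} x(0), where the columns of V are the eigenvectors.
λ = -3: A - (-3)I = [[6, 3], [-10, -5]]. Row 1 gives 6·v1 + 3·v2 = 0, so take v_1 = [-1, 2]^T.
λ = -2: A - (-2)I = [[5, 3], [-10, -6]]. Row 1 gives 5·v1 + 3·v2 = 0, so take v_2 = [-3, 5]^T.
V = [v_1 v_2] = [[-1, -3], [2, 5]] has det V = 1, so V^{-1} = adj(V)/det V = [[5, 3], [-2, -1]].
Modal coordinates z(0) = V^{-1} x(0): 5·(-3) + 3·1 = -12; (-2)·(-3) + (-1)·1 = 5; so z(0) = [-12, 5]^T.
x_2(t) = Σ_i (v_i)_2 · z_i(0) · e^{λ_i t} (row 2 of V times the modal terms).
x_2(0.5) = 2·(-12)·e^{-3·0.5} + 5·5·e^{-2·0.5} = (-24)·0.223130 + 25·0.367879 = 3.8419.

3.8419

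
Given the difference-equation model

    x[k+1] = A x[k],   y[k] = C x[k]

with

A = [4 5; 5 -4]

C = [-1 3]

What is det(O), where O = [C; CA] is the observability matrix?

CA = [[11, -17]]
Observability matrix O = [C; CA] = [[-1, 3], [11, -17]]
det(O) = (-1)·(-17) - 3·11 = 17 - 33 = -16
Since det(O) ≠ 0, rank(O) = 2 and the system is completely observable.

-16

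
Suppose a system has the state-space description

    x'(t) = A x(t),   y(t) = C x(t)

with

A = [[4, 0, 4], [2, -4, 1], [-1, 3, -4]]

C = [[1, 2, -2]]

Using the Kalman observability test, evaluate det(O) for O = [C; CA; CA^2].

-2312

CA = [[10, -14, 14]]
CA^2 = [[-2, 98, -30]]
Observability matrix O = [C; CA; CA^2] = [[1, 2, -2], [10, -14, 14], [-2, 98, -30]]
Expanding along the first row, det(O) = 1·((-14)·(-30) - 14·98) - 2·(10·(-30) - 14·(-2)) + (-2)·(10·98 - (-14)·(-2)) = 1·(-952) - 2·(-272) + (-2)·952 = -2312
Since det(O) ≠ 0, rank(O) = 3 and the system is completely observable.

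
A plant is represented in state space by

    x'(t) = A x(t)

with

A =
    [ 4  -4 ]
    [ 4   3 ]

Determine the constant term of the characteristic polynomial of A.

28

For a 2×2 matrix, det(sI - A) = s^2 - (tr A)s + det A.
tr A = 7, det A = 28.
So p(s) = s^2 - 7s + 28.
The constant term is 28.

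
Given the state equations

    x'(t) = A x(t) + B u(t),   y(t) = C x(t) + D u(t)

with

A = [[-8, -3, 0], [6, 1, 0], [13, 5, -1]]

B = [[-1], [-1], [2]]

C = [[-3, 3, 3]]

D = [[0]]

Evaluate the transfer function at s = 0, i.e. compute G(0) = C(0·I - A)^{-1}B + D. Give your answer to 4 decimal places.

G(0) = C(-A)^{-1}B + D = -C A^{-1} B + D.
det A = -10, so A^{-1} = (1/-10)·adj(A) = [[1/10, 3/10, 0], [-3/5, -4/5, 0], [-17/10, -1/10, -1]]
A^{-1} B = [-2/5, 7/5, -1/5]^T
C A^{-1} B = 24/5
G(0) = D - C A^{-1} B = 0 - (24/5) = -24/5 ≈ -4.8000

-4.8000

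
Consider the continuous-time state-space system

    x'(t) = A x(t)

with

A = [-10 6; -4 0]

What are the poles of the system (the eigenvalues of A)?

-6, -4

det(sI - A) = s^2 - (tr A)s + det A, with tr A = (-10) + 0 = -10 and det A = (-10)·0 - 6·(-4) = 0 - (-24) = 24.
So p(s) = det(sI - A) = s^2 + 10s + 24.
Factor s^2 + 10s + 24: two numbers with sum -10 and product 24 are -4 and -6, so s^2 + 10s + 24 = (s + 4)(s + 6).
Hence p(s) = (s + 4) (s + 6), with roots -6, -4.
All eigenvalues have negative real part, so the system is asymptotically stable.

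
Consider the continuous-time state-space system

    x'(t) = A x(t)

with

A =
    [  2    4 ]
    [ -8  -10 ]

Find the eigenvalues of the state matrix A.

det(sI - A) = s^2 - (tr A)s + det A, with tr A = 2 + (-10) = -8 and det A = 2·(-10) - 4·(-8) = -20 - (-32) = 12.
So p(s) = det(sI - A) = s^2 + 8s + 12.
Factor s^2 + 8s + 12: two numbers with sum -8 and product 12 are -2 and -6, so s^2 + 8s + 12 = (s + 2)(s + 6).
Hence p(s) = (s + 2) (s + 6), with roots -6, -2.
All eigenvalues have negative real part, so the system is asymptotically stable.

-6, -2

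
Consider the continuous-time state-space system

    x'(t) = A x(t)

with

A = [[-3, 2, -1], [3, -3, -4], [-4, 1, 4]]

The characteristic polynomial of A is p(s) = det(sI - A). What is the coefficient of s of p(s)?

Expand det(sI - A) for the 3×3 matrix.
p(s) = s^3 + 2s^2 - 21s - 41.
(Check: constant term = det(-A) = (-1)^3 det A = -41; coefficient of s^2 = -tr A = 2.)
The coefficient of s is -21.

-21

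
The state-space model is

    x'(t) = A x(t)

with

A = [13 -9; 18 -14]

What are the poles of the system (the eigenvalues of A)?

det(sI - A) = s^2 - (tr A)s + det A, with tr A = 13 + (-14) = -1 and det A = 13·(-14) - (-9)·18 = -182 - (-162) = -20.
So p(s) = det(sI - A) = s^2 + s - 20.
Factor s^2 + s - 20: two numbers with sum -1 and product -20 are 4 and -5, so s^2 + s - 20 = (s - 4)(s + 5).
Hence p(s) = (s - 4) (s + 5), with roots -5, 4.
At least one eigenvalue has non-negative real part, so the system is not asymptotically stable.

-5, 4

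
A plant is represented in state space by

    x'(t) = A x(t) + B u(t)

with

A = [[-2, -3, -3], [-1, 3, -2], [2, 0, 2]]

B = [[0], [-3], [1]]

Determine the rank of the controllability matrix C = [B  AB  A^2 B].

AB = [[6], [-11], [2]]
A^2B = [[15], [-43], [16]]
Controllability matrix C = [B  AB  A^2B] = [[0, 6, 15], [-3, -11, -43], [1, 2, 16]]
det(C) = 0·((-11)·16 - (-43)·2) - 6·((-3)·16 - (-43)·1) + 15·((-3)·2 - (-11)·1) = 0·(-90) - 6·(-5) + 15·5 = 105 ≠ 0, so rank(C) = 3.
rank(C) = 3 = n, so the pair (A, B) is completely controllable.

3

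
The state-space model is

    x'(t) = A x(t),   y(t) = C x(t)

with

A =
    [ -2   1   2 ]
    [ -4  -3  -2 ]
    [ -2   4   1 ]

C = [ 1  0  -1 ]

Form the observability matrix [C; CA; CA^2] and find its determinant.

CA = [[0, -3, 1]]
CA^2 = [[10, 13, 7]]
Observability matrix O = [C; CA; CA^2] = [[1, 0, -1], [0, -3, 1], [10, 13, 7]]
Expanding along the first row, det(O) = 1·((-3)·7 - 1·13) - 0·(0·7 - 1·10) + (-1)·(0·13 - (-3)·10) = 1·(-34) - 0·(-10) + (-1)·30 = -64
Since det(O) ≠ 0, rank(O) = 3 and the system is completely observable.

-64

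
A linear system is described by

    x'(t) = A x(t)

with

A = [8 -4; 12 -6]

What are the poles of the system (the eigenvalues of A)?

0, 2

det(sI - A) = s^2 - (tr A)s + det A, with tr A = 8 + (-6) = 2 and det A = 8·(-6) - (-4)·12 = -48 - (-48) = 0.
So p(s) = det(sI - A) = s^2 - 2s.
Factor s^2 - 2s: two numbers with sum 2 and product 0 are 2 and 0, so s^2 - 2s = s(s - 2).
Hence p(s) = s (s - 2), with roots 0, 2.
At least one eigenvalue has non-negative real part, so the system is not asymptotically stable.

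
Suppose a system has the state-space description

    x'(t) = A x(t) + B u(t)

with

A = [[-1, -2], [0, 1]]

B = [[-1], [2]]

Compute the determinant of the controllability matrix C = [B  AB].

4

AB = [[-3], [2]]
Controllability matrix C = [B  AB] = [[-1, -3], [2, 2]]
det(C) = (-1)·2 - (-3)·2 = -2 - (-6) = 4
Since det(C) ≠ 0, rank(C) = 2 and the system is completely controllable.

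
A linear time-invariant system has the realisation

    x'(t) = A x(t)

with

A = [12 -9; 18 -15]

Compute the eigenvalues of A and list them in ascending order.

det(sI - A) = s^2 - (tr A)s + det A, with tr A = 12 + (-15) = -3 and det A = 12·(-15) - (-9)·18 = -180 - (-162) = -18.
So p(s) = det(sI - A) = s^2 + 3s - 18.
Factor s^2 + 3s - 18: two numbers with sum -3 and product -18 are 3 and -6, so s^2 + 3s - 18 = (s - 3)(s + 6).
Hence p(s) = (s - 3) (s + 6), with roots -6, 3.
At least one eigenvalue has non-negative real part, so the system is not asymptotically stable.

-6, 3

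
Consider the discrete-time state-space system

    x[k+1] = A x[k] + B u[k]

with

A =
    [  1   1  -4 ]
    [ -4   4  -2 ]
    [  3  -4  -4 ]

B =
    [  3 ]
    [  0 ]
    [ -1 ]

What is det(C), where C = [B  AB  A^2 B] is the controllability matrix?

4604

AB = [[7], [-10], [13]]
A^2B = [[-55], [-94], [9]]
Controllability matrix C = [B  AB  A^2B] = [[3, 7, -55], [0, -10, -94], [-1, 13, 9]]
Expanding along the first row, det(C) = 3·((-10)·9 - (-94)·13) - 7·(0·9 - (-94)·(-1)) + (-55)·(0·13 - (-10)·(-1)) = 3·1132 - 7·(-94) + (-55)·(-10) = 4604
Since det(C) ≠ 0, rank(C) = 3 and the system is completely controllable.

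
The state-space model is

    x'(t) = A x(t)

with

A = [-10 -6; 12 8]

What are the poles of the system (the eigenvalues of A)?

det(sI - A) = s^2 - (tr A)s + det A, with tr A = (-10) + 8 = -2 and det A = (-10)·8 - (-6)·12 = -80 - (-72) = -8.
So p(s) = det(sI - A) = s^2 + 2s - 8.
Factor s^2 + 2s - 8: two numbers with sum -2 and product -8 are 2 and -4, so s^2 + 2s - 8 = (s - 2)(s + 4).
Hence p(s) = (s - 2) (s + 4), with roots -4, 2.
At least one eigenvalue has non-negative real part, so the system is not asymptotically stable.

-4, 2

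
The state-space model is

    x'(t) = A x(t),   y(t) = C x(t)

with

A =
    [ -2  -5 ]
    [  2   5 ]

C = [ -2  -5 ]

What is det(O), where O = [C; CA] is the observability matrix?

0

CA = [[-6, -15]]
Observability matrix O = [C; CA] = [[-2, -5], [-6, -15]]
det(O) = (-2)·(-15) - (-5)·(-6) = 30 - 30 = 0
Since det(O) = 0, rank(O) < 2 and the system is not completely observable.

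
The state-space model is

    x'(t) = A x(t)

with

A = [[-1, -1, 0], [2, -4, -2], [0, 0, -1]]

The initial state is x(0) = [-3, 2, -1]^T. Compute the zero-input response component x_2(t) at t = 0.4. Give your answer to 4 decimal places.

det(sI - A) = s^3 - (tr A)s^2 + (M11 + M22 + M33)s - det A, where Mii is the 2×2 principal minor of A obtained by deleting row i and column i.
tr A = (-1) + (-4) + (-1) = -6; M11 = (-4)·(-1) - (-2)·0 = 4 - 0 = 4; M22 = (-1)·(-1) - 0·0 = 1 - 0 = 1; M33 = (-1)·(-4) - (-1)·2 = 4 - (-2) = 6; sum of minors = 11.
det A = (-1)·((-4)·(-1) - (-2)·0) - (-1)·(2·(-1) - (-2)·0) + 0·(2·0 - (-4)·0) = (-1)·4 - (-1)·(-2) + 0·0 = -6.
So p(s) = det(sI - A) = s^3 + 6s^2 + 11s + 6.
Rational-root test: any integer root divides 6. Testing small divisors, s = -1 works: p(-1) = -1 + 6 + (-11) + 6 = 0, so (s + 1) is a factor.
Dividing, p(s) = (s + 1)(s^2 + 5s + 6).
Factor s^2 + 5s + 6: two numbers with sum -5 and product 6 are -2 and -3, so s^2 + 5s + 6 = (s + 2)(s + 3).
Hence p(s) = (s + 1) (s + 2) (s + 3), with roots -3, -2, -1.
The eigenvalues -3, -2, -1 are distinct and real, so A is diagonalisable and x(t) = e^{At} x(0) = V diag(e^{λ_i t}) V^{-1} x(0), where the columns of V are the eigenvectors.
λ = -3: A - (-3)I = [[2, -1, 0], [2, -1, -2], [0, 0, 2]]. v must be orthogonal to every row; (row 1) × (row 2) = [2, 4, 0], so take v_1 = [-1, -2, 0]^T.
λ = -2: A - (-2)I = [[1, -1, 0], [2, -2, -2], [0, 0, 1]]. v must be orthogonal to every row; (row 1) × (row 2) = [2, 2, 0], so take v_2 = [1, 1, 0]^T.
λ = -1: A - (-1)I = [[0, -1, 0], [2, -3, -2], [0, 0, 0]]. v must be orthogonal to every row; (row 1) × (row 2) = [2, 0, 2], so take v_3 = [1, 0, 1]^T.
V = [v_1 v_2 v_3] = [[-1, 1, 1], [-2, 1, 0], [0, 0, 1]] has det V = 1, so V^{-1} = adj(V)/det V = [[1, -1, -1], [2, -1, -2], [0, 0, 1]].
Modal coordinates z(0) = V^{-1} x(0): 1·(-3) + (-1)·2 + (-1)·(-1) = -4; 2·(-3) + (-1)·2 + (-2)·(-1) = -6; 0·(-3) + 0·2 + 1·(-1) = -1; so z(0) = [-4, -6, -1]^T.
x_2(t) = Σ_i (v_i)_2 · z_i(0) · e^{λ_i t} (row 2 of V times the modal terms).
x_2(0.4) = (-2)·(-4)·e^{-3·0.4} + 1·(-6)·e^{-2·0.4} + 0·(-1)·e^{-1·0.4} = 8·0.301194 + (-6)·0.449329 + 0·0.670320 = -0.2864.

-0.2864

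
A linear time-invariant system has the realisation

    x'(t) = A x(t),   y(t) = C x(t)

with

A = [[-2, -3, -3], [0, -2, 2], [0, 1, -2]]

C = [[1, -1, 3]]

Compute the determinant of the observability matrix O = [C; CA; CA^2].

-25

CA = [[-2, 2, -11]]
CA^2 = [[4, -9, 32]]
Observability matrix O = [C; CA; CA^2] = [[1, -1, 3], [-2, 2, -11], [4, -9, 32]]
Expanding along the first row, det(O) = 1·(2·32 - (-11)·(-9)) - (-1)·((-2)·32 - (-11)·4) + 3·((-2)·(-9) - 2·4) = 1·(-35) - (-1)·(-20) + 3·10 = -25
Since det(O) ≠ 0, rank(O) = 3 and the system is completely observable.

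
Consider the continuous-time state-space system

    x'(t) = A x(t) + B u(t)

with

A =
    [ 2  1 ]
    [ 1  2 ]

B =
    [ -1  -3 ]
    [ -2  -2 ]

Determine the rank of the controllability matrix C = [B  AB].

AB = [[-4, -8], [-5, -7]]
Controllability matrix C = [B  AB] = [[-1, -3, -4, -8], [-2, -2, -5, -7]]
Take the 2×2 submatrix of C formed by columns 1, 2: [[-1, -3], [-2, -2]]. Its determinant is (-1)·(-2) - (-3)·(-2) = 2 - 6 = -4 ≠ 0.
So rank(C) ≥ 2; since C has 2 rows, rank(C) = 2.
rank(C) = 2 = n, so the pair (A, B) is completely controllable.

2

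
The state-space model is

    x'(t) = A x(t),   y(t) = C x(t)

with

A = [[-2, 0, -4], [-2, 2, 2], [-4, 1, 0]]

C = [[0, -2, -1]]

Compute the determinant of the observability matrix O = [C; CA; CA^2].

-530

CA = [[8, -5, -4]]
CA^2 = [[10, -14, -42]]
Observability matrix O = [C; CA; CA^2] = [[0, -2, -1], [8, -5, -4], [10, -14, -42]]
Expanding along the first row, det(O) = 0·((-5)·(-42) - (-4)·(-14)) - (-2)·(8·(-42) - (-4)·10) + (-1)·(8·(-14) - (-5)·10) = 0·154 - (-2)·(-296) + (-1)·(-62) = -530
Since det(O) ≠ 0, rank(O) = 3 and the system is completely observable.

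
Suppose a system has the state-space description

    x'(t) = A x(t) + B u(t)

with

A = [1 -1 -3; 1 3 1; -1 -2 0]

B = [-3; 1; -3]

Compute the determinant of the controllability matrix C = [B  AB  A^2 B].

AB = [[5], [-3], [1]]
A^2B = [[5], [-3], [1]]
Controllability matrix C = [B  AB  A^2B] = [[-3, 5, 5], [1, -3, -3], [-3, 1, 1]]
Expanding along the first row, det(C) = (-3)·((-3)·1 - (-3)·1) - 5·(1·1 - (-3)·(-3)) + 5·(1·1 - (-3)·(-3)) = (-3)·0 - 5·(-8) + 5·(-8) = 0
Since det(C) = 0, rank(C) < 3 and the system is not completely controllable.

0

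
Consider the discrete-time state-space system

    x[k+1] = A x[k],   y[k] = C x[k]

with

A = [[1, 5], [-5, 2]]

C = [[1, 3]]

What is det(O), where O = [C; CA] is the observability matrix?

CA = [[-14, 11]]
Observability matrix O = [C; CA] = [[1, 3], [-14, 11]]
det(O) = 1·11 - 3·(-14) = 11 - (-42) = 53
Since det(O) ≠ 0, rank(O) = 2 and the system is completely observable.

53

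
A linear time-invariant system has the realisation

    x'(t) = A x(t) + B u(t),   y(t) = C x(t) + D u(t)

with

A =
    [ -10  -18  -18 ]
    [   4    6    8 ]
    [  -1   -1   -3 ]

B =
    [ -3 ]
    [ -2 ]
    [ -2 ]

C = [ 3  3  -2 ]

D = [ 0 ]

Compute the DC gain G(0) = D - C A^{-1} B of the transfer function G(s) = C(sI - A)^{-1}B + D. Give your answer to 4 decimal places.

G(0) = C(-A)^{-1}B + D = -C A^{-1} B + D.
det A = -8, so A^{-1} = (1/-8)·adj(A) = [[5/4, 9/2, 9/2], [-1/2, -3/2, -1], [-1/4, -1, -3/2]]
A^{-1} B = [-87/4, 13/2, 23/4]^T
C A^{-1} B = -229/4
G(0) = D - C A^{-1} B = 0 - (-229/4) = 229/4 ≈ 57.2500

57.2500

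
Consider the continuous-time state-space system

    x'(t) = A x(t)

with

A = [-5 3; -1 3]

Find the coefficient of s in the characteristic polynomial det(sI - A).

2

For a 2×2 matrix, det(sI - A) = s^2 - (tr A)s + det A.
tr A = -2, det A = -12.
So p(s) = s^2 + 2s - 12.
The coefficient of s is 2.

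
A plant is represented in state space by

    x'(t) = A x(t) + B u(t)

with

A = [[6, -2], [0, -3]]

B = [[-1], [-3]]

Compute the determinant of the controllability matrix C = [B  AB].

AB = [[0], [9]]
Controllability matrix C = [B  AB] = [[-1, 0], [-3, 9]]
det(C) = (-1)·9 - 0·(-3) = -9 - 0 = -9
Since det(C) ≠ 0, rank(C) = 2 and the system is completely controllable.

-9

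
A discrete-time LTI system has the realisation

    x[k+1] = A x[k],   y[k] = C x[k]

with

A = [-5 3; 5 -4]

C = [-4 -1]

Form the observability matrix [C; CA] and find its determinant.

CA = [[15, -8]]
Observability matrix O = [C; CA] = [[-4, -1], [15, -8]]
det(O) = (-4)·(-8) - (-1)·15 = 32 - (-15) = 47
Since det(O) ≠ 0, rank(O) = 2 and the system is completely observable.

47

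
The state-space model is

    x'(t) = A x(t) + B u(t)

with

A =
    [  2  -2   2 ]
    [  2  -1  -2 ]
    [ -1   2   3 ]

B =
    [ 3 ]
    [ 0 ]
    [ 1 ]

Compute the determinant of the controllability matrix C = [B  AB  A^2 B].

AB = [[8], [4], [0]]
A^2B = [[8], [12], [0]]
Controllability matrix C = [B  AB  A^2B] = [[3, 8, 8], [0, 4, 12], [1, 0, 0]]
Expanding along the first row, det(C) = 3·(4·0 - 12·0) - 8·(0·0 - 12·1) + 8·(0·0 - 4·1) = 3·0 - 8·(-12) + 8·(-4) = 64
Since det(C) ≠ 0, rank(C) = 3 and the system is completely controllable.

64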